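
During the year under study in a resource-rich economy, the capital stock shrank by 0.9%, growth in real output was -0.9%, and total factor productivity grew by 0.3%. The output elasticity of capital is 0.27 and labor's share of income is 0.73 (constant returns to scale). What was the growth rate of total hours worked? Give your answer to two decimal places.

-1.31%

Labor's share = 1 − 0.27 = 0.73.
gY = gA + 0.27×(-0.9) + 0.73×g.
0.73×g = -0.9 − 0.3 + 0.243 = -0.957.
g = -0.957 / 0.73 = -1.311%.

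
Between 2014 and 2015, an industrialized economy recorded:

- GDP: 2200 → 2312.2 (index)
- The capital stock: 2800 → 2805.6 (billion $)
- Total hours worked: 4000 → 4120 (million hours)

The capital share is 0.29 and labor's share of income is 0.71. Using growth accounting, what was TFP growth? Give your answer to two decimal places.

GDP growth = (2312.2 − 2200) / 2200 = 5.1%.
The capital stock growth = (2805.6 − 2800) / 2800 = 0.2%.
Total hours worked growth = (4120 − 4000) / 4000 = 3%.
Labor's share = 1 − 0.29 = 0.71.
The capital stock: 0.29 × 0.2 = 0.058 pp.
Total hours worked: 0.71 × 3 = 2.13 pp.
TFP growth = 5.1 − 2.188 = 2.912%.

2.91%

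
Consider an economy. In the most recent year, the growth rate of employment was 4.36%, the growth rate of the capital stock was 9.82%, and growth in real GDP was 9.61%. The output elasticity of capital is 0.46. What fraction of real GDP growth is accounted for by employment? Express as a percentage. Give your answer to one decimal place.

24.5%

Labor's share = 1 − 0.46 = 0.54.
Employment contributed 0.54 × 4.36 = 2.3544 pp.
Share of growth = 2.3544 / 9.61 × 100 = 24.499%.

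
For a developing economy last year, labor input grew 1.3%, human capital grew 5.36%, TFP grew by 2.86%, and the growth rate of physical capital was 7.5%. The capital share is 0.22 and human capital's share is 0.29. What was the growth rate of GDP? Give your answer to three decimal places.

Labor's share = 1 − 0.22 − 0.29 = 0.49.
Physical capital: 0.22 × 7.5 = 1.65 pp.
Human capital: 0.29 × 5.36 = 1.5544 pp.
Labor input: 0.49 × 1.3 = 0.637 pp.
Output growth = 2.86 + 3.8414 = 6.7014%.

6.701%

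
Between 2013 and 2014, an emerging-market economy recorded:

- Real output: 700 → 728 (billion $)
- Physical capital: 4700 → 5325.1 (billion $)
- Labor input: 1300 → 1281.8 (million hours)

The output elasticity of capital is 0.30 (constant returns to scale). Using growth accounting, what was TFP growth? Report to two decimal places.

0.99%

Real output growth = (728 − 700) / 700 = 4%.
Physical capital growth = (5325.1 − 4700) / 4700 = 13.3%.
Labor input growth = (1281.8 − 1300) / 1300 = -1.4%.
Labor's share = 1 − 0.3 = 0.7.
Physical capital: 0.3 × 13.3 = 3.99 pp.
Labor input: 0.7 × (-1.4) = -0.98 pp.
TFP growth = 4 − 3.01 = 0.99%.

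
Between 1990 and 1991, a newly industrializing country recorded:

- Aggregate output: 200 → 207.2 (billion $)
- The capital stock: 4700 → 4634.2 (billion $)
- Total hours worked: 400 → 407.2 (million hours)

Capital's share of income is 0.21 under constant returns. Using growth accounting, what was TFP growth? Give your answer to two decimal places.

2.47%

Aggregate output growth = (207.2 − 200) / 200 = 3.6%.
The capital stock growth = (4634.2 − 4700) / 4700 = -1.4%.
Total hours worked growth = (407.2 − 400) / 400 = 1.8%.
Labor's share = 1 − 0.21 = 0.79.
The capital stock: 0.21 × (-1.4) = -0.294 pp.
Total hours worked: 0.79 × 1.8 = 1.422 pp.
TFP growth = 3.6 − 1.128 = 2.472%.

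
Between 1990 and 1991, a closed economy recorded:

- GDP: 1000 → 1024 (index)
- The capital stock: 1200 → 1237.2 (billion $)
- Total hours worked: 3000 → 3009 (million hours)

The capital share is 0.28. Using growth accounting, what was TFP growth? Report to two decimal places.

TFP growth was 1.32%.

GDP growth = (1024 − 1000) / 1000 = 2.4%.
The capital stock growth = (1237.2 − 1200) / 1200 = 3.1%.
Total hours worked growth = (3009 − 3000) / 3000 = 0.3%.
Labor's share = 1 − 0.28 = 0.72.
The capital stock: 0.28 × 3.1 = 0.868 pp.
Total hours worked: 0.72 × 0.3 = 0.216 pp.
TFP growth = 2.4 − 1.084 = 1.316%.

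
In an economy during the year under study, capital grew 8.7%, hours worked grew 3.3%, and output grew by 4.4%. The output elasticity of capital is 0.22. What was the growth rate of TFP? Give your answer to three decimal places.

Labor's share = 1 − 0.22 = 0.78.
Capital: 0.22 × 8.7 = 1.914 pp.
Hours worked: 0.78 × 3.3 = 2.574 pp.
TFP growth = 4.4 − 4.488 = -0.088%.

-0.088%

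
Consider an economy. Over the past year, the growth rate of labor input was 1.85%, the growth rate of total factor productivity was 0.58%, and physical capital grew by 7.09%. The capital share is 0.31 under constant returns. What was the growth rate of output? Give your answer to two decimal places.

Labor's share = 1 − 0.31 = 0.69.
Physical capital: 0.31 × 7.09 = 2.1979 pp.
Labor input: 0.69 × 1.85 = 1.2765 pp.
Output growth = 0.58 + 3.4744 = 4.0544%.

4.05%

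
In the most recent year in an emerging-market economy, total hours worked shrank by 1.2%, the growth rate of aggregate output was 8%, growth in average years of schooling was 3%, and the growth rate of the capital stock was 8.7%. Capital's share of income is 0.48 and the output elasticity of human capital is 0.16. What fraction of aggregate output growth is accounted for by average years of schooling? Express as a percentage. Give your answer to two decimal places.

6.00%

Average years of schooling contributed 0.16 × 3 = 0.48 pp.
Share of growth = 0.48 / 8 × 100 = 6%.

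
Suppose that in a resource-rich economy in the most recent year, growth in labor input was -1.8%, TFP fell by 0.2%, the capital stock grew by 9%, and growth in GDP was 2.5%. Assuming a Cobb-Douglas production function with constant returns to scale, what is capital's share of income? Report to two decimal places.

α = 0.42

gY = gA + α·gK + (1−α)·gL, so gY − gA − gL = α(gK − gL).
2.5 + 0.2 + 1.8 = α × (9 − (-1.8)).
4.5 = 10.8 α, so α = 0.4167.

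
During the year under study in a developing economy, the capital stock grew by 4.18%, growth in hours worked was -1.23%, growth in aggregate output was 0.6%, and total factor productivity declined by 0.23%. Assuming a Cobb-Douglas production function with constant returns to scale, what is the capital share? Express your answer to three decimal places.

gY = gA + α·gK + (1−α)·gL, so gY − gA − gL = α(gK − gL).
0.6 + 0.23 + 1.23 = α × (4.18 − (-1.23)).
2.06 = 5.41 α, so α = 0.38078.

The capital share is 0.381.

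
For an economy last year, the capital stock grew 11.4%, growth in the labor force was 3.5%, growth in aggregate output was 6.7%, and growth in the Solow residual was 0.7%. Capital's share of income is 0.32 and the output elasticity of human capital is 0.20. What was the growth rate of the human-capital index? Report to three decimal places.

3.360%

Labor's share = 1 − 0.32 − 0.2 = 0.48.
gY = gA + 0.32×11.4 + 0.48×3.5 + 0.2×g.
0.2×g = 6.7 − 0.7 − 5.328 = 0.672.
g = 0.672 / 0.2 = 3.36%.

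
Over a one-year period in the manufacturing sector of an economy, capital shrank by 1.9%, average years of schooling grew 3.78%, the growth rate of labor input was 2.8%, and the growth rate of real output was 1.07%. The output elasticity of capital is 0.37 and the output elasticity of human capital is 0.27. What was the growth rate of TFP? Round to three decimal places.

Labor's share = 1 − 0.37 − 0.27 = 0.36.
Capital: 0.37 × (-1.9) = -0.703 pp.
Average years of schooling: 0.27 × 3.78 = 1.0206 pp.
Labor input: 0.36 × 2.8 = 1.008 pp.
TFP growth = 1.07 − 1.3256 = -0.2556%.

-0.256%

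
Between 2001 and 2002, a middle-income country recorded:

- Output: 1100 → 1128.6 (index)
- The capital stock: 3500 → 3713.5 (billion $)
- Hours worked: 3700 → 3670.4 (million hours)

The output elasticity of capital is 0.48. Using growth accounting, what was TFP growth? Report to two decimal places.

0.09%

Output growth = (1128.6 − 1100) / 1100 = 2.6%.
The capital stock growth = (3713.5 − 3500) / 3500 = 6.1%.
Hours worked growth = (3670.4 − 3700) / 3700 = -0.8%.
Labor's share = 1 − 0.48 = 0.52.
The capital stock: 0.48 × 6.1 = 2.928 pp.
Hours worked: 0.52 × (-0.8) = -0.416 pp.
TFP growth = 2.6 − 2.512 = 0.088%.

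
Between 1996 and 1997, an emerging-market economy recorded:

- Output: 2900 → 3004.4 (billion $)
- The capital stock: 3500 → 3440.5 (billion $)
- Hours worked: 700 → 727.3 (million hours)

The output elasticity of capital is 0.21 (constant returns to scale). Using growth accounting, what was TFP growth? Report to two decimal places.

Output growth = (3004.4 − 2900) / 2900 = 3.6%.
The capital stock growth = (3440.5 − 3500) / 3500 = -1.7%.
Hours worked growth = (727.3 − 700) / 700 = 3.9%.
Labor's share = 1 − 0.21 = 0.79.
The capital stock: 0.21 × (-1.7) = -0.357 pp.
Hours worked: 0.79 × 3.9 = 3.081 pp.
TFP growth = 3.6 − 2.724 = 0.876%.

0.88%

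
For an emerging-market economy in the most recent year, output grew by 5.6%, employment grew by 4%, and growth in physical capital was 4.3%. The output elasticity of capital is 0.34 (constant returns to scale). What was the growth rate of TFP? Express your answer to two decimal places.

TFP grew 1.50%.

Labor's share = 1 − 0.34 = 0.66.
Physical capital: 0.34 × 4.3 = 1.462 pp.
Employment: 0.66 × 4 = 2.64 pp.
TFP growth = 5.6 − 4.102 = 1.498%.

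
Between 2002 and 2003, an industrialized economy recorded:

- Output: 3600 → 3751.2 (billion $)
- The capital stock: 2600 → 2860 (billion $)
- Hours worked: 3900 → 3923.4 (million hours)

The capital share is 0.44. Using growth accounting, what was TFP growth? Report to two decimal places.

-0.54%

Output growth = (3751.2 − 3600) / 3600 = 4.2%.
The capital stock growth = (2860 − 2600) / 2600 = 10%.
Hours worked growth = (3923.4 − 3900) / 3900 = 0.6%.
Labor's share = 1 − 0.44 = 0.56.
The capital stock: 0.44 × 10 = 4.4 pp.
Hours worked: 0.56 × 0.6 = 0.336 pp.
TFP growth = 4.2 − 4.736 = -0.536%.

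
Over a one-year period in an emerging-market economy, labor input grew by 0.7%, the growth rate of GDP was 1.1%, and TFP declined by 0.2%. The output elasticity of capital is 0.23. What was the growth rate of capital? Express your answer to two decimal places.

Capital grew 3.31%.

Labor's share = 1 − 0.23 = 0.77.
gY = gA + 0.77×0.7 + 0.23×g.
0.23×g = 1.1 + 0.2 − 0.539 = 0.761.
g = 0.761 / 0.23 = 3.3087%.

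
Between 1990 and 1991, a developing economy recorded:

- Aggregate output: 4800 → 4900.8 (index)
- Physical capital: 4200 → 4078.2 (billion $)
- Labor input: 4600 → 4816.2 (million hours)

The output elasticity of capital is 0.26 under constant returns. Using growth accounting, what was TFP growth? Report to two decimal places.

Aggregate output growth = (4900.8 − 4800) / 4800 = 2.1%.
Physical capital growth = (4078.2 − 4200) / 4200 = -2.9%.
Labor input growth = (4816.2 − 4600) / 4600 = 4.7%.
Labor's share = 1 − 0.26 = 0.74.
Physical capital: 0.26 × (-2.9) = -0.754 pp.
Labor input: 0.74 × 4.7 = 3.478 pp.
TFP growth = 2.1 − 2.724 = -0.624%.

-0.62%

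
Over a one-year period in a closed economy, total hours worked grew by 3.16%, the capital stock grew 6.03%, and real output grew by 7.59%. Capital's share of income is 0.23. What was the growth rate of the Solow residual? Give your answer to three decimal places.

Labor's share = 1 − 0.23 = 0.77.
The capital stock: 0.23 × 6.03 = 1.3869 pp.
Total hours worked: 0.77 × 3.16 = 2.4332 pp.
TFP growth = 7.59 − 3.8201 = 3.7699%.

The Solow residual growth was 3.770%.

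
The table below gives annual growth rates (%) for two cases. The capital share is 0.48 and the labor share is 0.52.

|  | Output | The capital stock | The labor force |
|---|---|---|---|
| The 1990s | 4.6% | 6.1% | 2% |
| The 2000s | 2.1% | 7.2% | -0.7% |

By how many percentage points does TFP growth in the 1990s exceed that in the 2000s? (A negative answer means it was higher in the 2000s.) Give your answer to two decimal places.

Labor's share = 1 − 0.48 = 0.52.
The 1990s: TFP = 4.6 − 2.928 − 1.04 = 0.632%.
The 2000s: TFP = 2.1 − 3.456 + 0.364 = -0.992%.
Difference = 0.632 − (-0.992) = 1.624 pp.

1.62 percentage points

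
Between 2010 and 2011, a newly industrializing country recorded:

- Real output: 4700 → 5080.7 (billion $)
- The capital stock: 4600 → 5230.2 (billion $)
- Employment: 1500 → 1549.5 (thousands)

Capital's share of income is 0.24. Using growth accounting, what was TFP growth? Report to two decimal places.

2.30%

Real output growth = (5080.7 − 4700) / 4700 = 8.1%.
The capital stock growth = (5230.2 − 4600) / 4600 = 13.7%.
Employment growth = (1549.5 − 1500) / 1500 = 3.3%.
Labor's share = 1 − 0.24 = 0.76.
The capital stock: 0.24 × 13.7 = 3.288 pp.
Employment: 0.76 × 3.3 = 2.508 pp.
TFP growth = 8.1 − 5.796 = 2.304%.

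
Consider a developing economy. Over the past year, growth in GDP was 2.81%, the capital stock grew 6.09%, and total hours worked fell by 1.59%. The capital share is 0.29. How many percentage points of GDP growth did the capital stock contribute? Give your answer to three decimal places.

1.766 percentage points

Contribution = share × growth = 0.29 × 6.09 = 1.7661 pp.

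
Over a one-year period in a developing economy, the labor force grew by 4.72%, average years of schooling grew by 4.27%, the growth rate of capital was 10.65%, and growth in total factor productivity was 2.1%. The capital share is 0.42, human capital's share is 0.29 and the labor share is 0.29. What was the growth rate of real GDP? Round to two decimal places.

Real GDP growth was 9.18%.

Labor's share = 1 − 0.42 − 0.29 = 0.29.
Capital: 0.42 × 10.65 = 4.473 pp.
Average years of schooling: 0.29 × 4.27 = 1.2383 pp.
The labor force: 0.29 × 4.72 = 1.3688 pp.
Output growth = 2.1 + 7.0801 = 9.1801%.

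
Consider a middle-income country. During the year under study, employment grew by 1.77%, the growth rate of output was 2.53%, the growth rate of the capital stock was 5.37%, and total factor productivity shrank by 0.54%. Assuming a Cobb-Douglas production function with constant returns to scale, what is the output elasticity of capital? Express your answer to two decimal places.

gY = gA + α·gK + (1−α)·gL, so gY − gA − gL = α(gK − gL).
2.53 + 0.54 − 1.77 = α × (5.37 − 1.77).
1.3 = 3.6 α, so α = 0.3611.

0.36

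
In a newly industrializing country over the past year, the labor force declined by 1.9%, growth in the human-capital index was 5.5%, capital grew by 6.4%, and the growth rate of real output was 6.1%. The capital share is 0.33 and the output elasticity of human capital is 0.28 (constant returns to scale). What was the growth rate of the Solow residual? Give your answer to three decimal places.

Labor's share = 1 − 0.33 − 0.28 = 0.39.
Capital: 0.33 × 6.4 = 2.112 pp.
The human-capital index: 0.28 × 5.5 = 1.54 pp.
The labor force: 0.39 × (-1.9) = -0.741 pp.
TFP growth = 6.1 − 2.911 = 3.189%.

3.189%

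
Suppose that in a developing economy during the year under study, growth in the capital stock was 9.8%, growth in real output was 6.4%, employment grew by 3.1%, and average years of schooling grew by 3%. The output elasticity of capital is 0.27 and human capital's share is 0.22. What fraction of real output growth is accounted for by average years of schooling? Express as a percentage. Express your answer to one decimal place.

Average years of schooling contributed 0.22 × 3 = 0.66 pp.
Share of growth = 0.66 / 6.4 × 100 = 10.313%.

Average years of schooling accounted for 10.3% of growth.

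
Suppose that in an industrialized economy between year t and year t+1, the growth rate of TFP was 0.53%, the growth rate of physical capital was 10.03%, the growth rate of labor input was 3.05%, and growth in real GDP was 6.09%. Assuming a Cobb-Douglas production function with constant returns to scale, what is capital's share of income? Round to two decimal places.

Capital's share of income is 0.36.

gY = gA + α·gK + (1−α)·gL, so gY − gA − gL = α(gK − gL).
6.09 − 0.53 − 3.05 = α × (10.03 − 3.05).
2.51 = 6.98 α, so α = 0.3596.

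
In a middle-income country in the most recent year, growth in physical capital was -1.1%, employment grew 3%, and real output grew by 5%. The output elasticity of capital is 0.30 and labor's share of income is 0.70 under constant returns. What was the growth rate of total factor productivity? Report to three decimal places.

Total factor productivity growth was 3.230%.

Labor's share = 1 − 0.3 = 0.7.
Physical capital: 0.3 × (-1.1) = -0.33 pp.
Employment: 0.7 × 3 = 2.1 pp.
TFP growth = 5 − 1.77 = 3.23%.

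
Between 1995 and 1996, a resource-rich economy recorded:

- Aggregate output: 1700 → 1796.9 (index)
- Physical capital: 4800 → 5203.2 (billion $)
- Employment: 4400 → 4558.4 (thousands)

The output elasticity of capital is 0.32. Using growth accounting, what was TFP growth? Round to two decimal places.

TFP growth was 0.56%.

Aggregate output growth = (1796.9 − 1700) / 1700 = 5.7%.
Physical capital growth = (5203.2 − 4800) / 4800 = 8.4%.
Employment growth = (4558.4 − 4400) / 4400 = 3.6%.
Labor's share = 1 − 0.32 = 0.68.
Physical capital: 0.32 × 8.4 = 2.688 pp.
Employment: 0.68 × 3.6 = 2.448 pp.
TFP growth = 5.7 − 5.136 = 0.564%.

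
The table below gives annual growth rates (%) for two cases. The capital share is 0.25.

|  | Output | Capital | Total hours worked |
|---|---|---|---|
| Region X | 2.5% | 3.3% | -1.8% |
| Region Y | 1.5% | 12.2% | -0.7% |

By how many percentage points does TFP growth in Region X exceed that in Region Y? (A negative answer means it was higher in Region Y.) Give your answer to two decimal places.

Labor's share = 1 − 0.25 = 0.75.
Region X: TFP = 2.5 − 0.825 + 1.35 = 3.025%.
Region Y: TFP = 1.5 − 3.05 + 0.525 = -1.025%.
Difference = 3.025 − (-1.025) = 4.05 pp.

4.05 percentage points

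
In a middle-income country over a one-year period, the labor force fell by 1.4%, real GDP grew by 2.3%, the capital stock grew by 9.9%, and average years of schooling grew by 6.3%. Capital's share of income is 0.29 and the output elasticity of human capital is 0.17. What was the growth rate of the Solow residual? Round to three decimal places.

Labor's share = 1 − 0.29 − 0.17 = 0.54.
The capital stock: 0.29 × 9.9 = 2.871 pp.
Average years of schooling: 0.17 × 6.3 = 1.071 pp.
The labor force: 0.54 × (-1.4) = -0.756 pp.
TFP growth = 2.3 − 3.186 = -0.886%.

-0.886%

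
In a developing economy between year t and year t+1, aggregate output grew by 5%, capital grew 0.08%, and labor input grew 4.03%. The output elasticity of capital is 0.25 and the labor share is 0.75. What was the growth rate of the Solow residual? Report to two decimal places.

1.96%

Labor's share = 1 − 0.25 = 0.75.
Capital: 0.25 × 0.08 = 0.02 pp.
Labor input: 0.75 × 4.03 = 3.0225 pp.
TFP growth = 5 − 3.0425 = 1.9575%.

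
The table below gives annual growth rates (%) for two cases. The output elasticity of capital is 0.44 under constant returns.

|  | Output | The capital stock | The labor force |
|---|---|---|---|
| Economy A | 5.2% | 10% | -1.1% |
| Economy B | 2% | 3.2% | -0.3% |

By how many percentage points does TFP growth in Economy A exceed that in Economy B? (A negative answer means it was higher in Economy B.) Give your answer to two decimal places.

Labor's share = 1 − 0.44 = 0.56.
Economy A: TFP = 5.2 − 4.4 + 0.616 = 1.416%.
Economy B: TFP = 2 − 1.408 + 0.168 = 0.76%.
Difference = 1.416 − (0.76) = 0.656 pp.

0.66 percentage points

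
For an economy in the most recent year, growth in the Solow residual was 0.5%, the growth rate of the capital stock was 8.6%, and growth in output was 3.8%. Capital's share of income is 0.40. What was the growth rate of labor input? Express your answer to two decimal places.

Labor's share = 1 − 0.4 = 0.6.
gY = gA + 0.4×8.6 + 0.6×g.
0.6×g = 3.8 − 0.5 − 3.44 = -0.14.
g = -0.14 / 0.6 = -0.2333%.

-0.23%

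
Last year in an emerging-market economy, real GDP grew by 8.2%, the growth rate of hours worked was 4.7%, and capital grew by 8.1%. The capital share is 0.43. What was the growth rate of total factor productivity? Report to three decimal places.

Labor's share = 1 − 0.43 = 0.57.
Capital: 0.43 × 8.1 = 3.483 pp.
Hours worked: 0.57 × 4.7 = 2.679 pp.
TFP growth = 8.2 − 6.162 = 2.038%.

2.038%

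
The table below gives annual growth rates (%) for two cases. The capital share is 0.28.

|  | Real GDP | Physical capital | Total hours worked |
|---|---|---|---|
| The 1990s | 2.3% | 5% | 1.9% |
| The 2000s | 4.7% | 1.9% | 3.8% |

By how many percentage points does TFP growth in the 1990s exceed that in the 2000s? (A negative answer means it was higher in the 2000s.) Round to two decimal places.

Labor's share = 1 − 0.28 = 0.72.
The 1990s: TFP = 2.3 − 1.4 − 1.368 = -0.468%.
The 2000s: TFP = 4.7 − 0.532 − 2.736 = 1.432%.
Difference = -0.468 − (1.432) = -1.9 pp.

-1.90 percentage points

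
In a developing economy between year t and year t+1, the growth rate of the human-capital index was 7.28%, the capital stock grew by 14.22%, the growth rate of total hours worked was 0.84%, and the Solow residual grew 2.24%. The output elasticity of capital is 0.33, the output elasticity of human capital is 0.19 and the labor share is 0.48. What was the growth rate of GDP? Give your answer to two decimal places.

Labor's share = 1 − 0.33 − 0.19 = 0.48.
The capital stock: 0.33 × 14.22 = 4.6926 pp.
The human-capital index: 0.19 × 7.28 = 1.3832 pp.
Total hours worked: 0.48 × 0.84 = 0.4032 pp.
Output growth = 2.24 + 6.479 = 8.719%.

8.72%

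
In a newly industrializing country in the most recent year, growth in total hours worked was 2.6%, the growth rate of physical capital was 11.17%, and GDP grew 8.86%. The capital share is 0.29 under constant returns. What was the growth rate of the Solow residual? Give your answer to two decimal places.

Labor's share = 1 − 0.29 = 0.71.
Physical capital: 0.29 × 11.17 = 3.2393 pp.
Total hours worked: 0.71 × 2.6 = 1.846 pp.
TFP growth = 8.86 − 5.0853 = 3.7747%.

3.77%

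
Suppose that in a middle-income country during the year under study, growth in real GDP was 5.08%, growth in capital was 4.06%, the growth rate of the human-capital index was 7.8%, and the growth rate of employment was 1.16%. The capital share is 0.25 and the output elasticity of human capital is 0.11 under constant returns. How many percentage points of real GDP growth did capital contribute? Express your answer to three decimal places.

Contribution = share × growth = 0.25 × 4.06 = 1.015 pp.

1.015 pp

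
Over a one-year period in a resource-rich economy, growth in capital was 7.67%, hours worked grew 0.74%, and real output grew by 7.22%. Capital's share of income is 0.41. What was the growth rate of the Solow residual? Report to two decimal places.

The Solow residual grew 3.64%.

Labor's share = 1 − 0.41 = 0.59.
Capital: 0.41 × 7.67 = 3.1447 pp.
Hours worked: 0.59 × 0.74 = 0.4366 pp.
TFP growth = 7.22 − 3.5813 = 3.6387%.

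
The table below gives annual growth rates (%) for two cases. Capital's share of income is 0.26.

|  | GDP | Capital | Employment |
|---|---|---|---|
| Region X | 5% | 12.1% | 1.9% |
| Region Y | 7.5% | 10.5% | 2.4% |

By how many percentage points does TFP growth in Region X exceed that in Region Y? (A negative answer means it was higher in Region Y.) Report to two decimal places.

Labor's share = 1 − 0.26 = 0.74.
Region X: TFP = 5 − 3.146 − 1.406 = 0.448%.
Region Y: TFP = 7.5 − 2.73 − 1.776 = 2.994%.
Difference = 0.448 − (2.994) = -2.546 pp.

-2.55 percentage points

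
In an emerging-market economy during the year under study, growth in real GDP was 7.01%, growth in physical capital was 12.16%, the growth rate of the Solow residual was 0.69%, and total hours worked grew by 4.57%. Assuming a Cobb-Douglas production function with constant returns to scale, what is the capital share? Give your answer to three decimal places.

0.231

gY = gA + α·gK + (1−α)·gL, so gY − gA − gL = α(gK − gL).
7.01 − 0.69 − 4.57 = α × (12.16 − 4.57).
1.75 = 7.59 α, so α = 0.23057.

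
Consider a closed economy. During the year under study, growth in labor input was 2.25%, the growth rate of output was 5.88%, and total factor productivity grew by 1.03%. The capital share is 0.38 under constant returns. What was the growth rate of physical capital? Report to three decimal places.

Labor's share = 1 − 0.38 = 0.62.
gY = gA + 0.62×2.25 + 0.38×g.
0.38×g = 5.88 − 1.03 − 1.395 = 3.455.
g = 3.455 / 0.38 = 9.09211%.

9.092%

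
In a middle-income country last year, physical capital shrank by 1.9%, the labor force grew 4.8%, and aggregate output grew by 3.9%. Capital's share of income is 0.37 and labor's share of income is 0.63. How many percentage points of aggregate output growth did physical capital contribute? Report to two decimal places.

Contribution = share × growth = 0.37 × (-1.9) = -0.703 pp.

-0.70 pp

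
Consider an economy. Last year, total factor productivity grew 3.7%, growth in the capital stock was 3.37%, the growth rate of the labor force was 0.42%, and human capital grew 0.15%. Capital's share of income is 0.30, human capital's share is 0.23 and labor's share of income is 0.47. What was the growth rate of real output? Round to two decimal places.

4.94%

Labor's share = 1 − 0.3 − 0.23 = 0.47.
The capital stock: 0.3 × 3.37 = 1.011 pp.
Human capital: 0.23 × 0.15 = 0.0345 pp.
The labor force: 0.47 × 0.42 = 0.1974 pp.
Output growth = 3.7 + 1.2429 = 4.9429%.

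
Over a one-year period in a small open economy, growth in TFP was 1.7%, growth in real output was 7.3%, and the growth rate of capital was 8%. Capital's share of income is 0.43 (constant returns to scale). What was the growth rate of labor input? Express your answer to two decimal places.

Labor's share = 1 − 0.43 = 0.57.
gY = gA + 0.43×8 + 0.57×g.
0.57×g = 7.3 − 1.7 − 3.44 = 2.16.
g = 2.16 / 0.57 = 3.7895%.

3.79%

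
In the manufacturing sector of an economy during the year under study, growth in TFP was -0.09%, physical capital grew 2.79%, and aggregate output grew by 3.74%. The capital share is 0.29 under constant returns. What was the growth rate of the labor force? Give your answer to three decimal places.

4.255%

Labor's share = 1 − 0.29 = 0.71.
gY = gA + 0.29×2.79 + 0.71×g.
0.71×g = 3.74 + 0.09 − 0.8091 = 3.0209.
g = 3.0209 / 0.71 = 4.25479%.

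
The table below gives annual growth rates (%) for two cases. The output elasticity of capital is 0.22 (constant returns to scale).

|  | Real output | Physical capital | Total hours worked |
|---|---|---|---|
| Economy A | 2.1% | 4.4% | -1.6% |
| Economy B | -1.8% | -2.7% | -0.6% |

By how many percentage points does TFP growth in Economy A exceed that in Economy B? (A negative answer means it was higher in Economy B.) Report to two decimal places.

Labor's share = 1 − 0.22 = 0.78.
Economy A: TFP = 2.1 − 0.968 + 1.248 = 2.38%.
Economy B: TFP = -1.8 + 0.594 + 0.468 = -0.738%.
Difference = 2.38 − (-0.738) = 3.118 pp.

3.12 percentage points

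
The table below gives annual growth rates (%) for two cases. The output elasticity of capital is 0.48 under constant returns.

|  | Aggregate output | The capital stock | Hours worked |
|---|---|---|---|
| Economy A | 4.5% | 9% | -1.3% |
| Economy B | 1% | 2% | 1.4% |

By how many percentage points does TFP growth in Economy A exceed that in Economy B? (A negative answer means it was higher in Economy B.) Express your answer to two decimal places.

1.54 percentage points

Labor's share = 1 − 0.48 = 0.52.
Economy A: TFP = 4.5 − 4.32 + 0.676 = 0.856%.
Economy B: TFP = 1 − 0.96 − 0.728 = -0.688%.
Difference = 0.856 − (-0.688) = 1.544 pp.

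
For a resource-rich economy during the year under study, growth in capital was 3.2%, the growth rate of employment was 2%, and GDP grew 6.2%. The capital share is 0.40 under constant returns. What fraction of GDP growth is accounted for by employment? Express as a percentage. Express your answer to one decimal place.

Employment accounted for 19.4% of growth.

Labor's share = 1 − 0.4 = 0.6.
Employment contributed 0.6 × 2 = 1.2 pp.
Share of growth = 1.2 / 6.2 × 100 = 19.355%.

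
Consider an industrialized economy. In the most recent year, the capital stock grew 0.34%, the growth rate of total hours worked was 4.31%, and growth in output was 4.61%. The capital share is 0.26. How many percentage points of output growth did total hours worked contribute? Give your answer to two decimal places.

3.19 percentage points

Labor's share = 1 − 0.26 = 0.74.
Contribution = share × growth = 0.74 × 4.31 = 3.1894 pp.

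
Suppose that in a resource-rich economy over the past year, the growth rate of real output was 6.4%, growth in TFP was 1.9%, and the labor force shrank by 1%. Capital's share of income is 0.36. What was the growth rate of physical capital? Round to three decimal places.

14.278%

Labor's share = 1 − 0.36 = 0.64.
gY = gA + 0.64×(-1) + 0.36×g.
0.36×g = 6.4 − 1.9 + 0.64 = 5.14.
g = 5.14 / 0.36 = 14.27778%.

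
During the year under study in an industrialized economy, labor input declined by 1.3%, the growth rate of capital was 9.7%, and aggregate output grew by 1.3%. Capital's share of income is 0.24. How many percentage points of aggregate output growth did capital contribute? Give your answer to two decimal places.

Contribution = share × growth = 0.24 × 9.7 = 2.328 pp.

2.33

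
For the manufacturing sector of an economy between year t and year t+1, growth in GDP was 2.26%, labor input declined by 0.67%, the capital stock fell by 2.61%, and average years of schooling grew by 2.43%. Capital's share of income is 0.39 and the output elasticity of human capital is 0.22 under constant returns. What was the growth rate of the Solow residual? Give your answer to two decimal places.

The Solow residual grew 3.00%.

Labor's share = 1 − 0.39 − 0.22 = 0.39.
The capital stock: 0.39 × (-2.61) = -1.0179 pp.
Average years of schooling: 0.22 × 2.43 = 0.5346 pp.
Labor input: 0.39 × (-0.67) = -0.2613 pp.
TFP growth = 2.26 + 0.7446 = 3.0046%.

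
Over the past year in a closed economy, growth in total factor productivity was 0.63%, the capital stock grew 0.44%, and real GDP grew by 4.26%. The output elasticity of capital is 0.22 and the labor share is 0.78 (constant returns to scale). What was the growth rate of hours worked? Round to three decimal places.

Labor's share = 1 − 0.22 = 0.78.
gY = gA + 0.22×0.44 + 0.78×g.
0.78×g = 4.26 − 0.63 − 0.0968 = 3.5332.
g = 3.5332 / 0.78 = 4.52974%.

4.530%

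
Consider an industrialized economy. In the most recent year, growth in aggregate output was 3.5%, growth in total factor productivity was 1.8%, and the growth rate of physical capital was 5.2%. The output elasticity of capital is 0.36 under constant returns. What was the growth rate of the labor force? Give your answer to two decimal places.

-0.27%

Labor's share = 1 − 0.36 = 0.64.
gY = gA + 0.36×5.2 + 0.64×g.
0.64×g = 3.5 − 1.8 − 1.872 = -0.172.
g = -0.172 / 0.64 = -0.2688%.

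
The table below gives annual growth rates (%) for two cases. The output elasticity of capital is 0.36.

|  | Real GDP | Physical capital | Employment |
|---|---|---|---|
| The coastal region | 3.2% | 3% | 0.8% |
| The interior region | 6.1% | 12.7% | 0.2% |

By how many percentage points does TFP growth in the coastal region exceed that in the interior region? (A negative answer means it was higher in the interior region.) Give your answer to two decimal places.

Labor's share = 1 − 0.36 = 0.64.
The coastal region: TFP = 3.2 − 1.08 − 0.512 = 1.608%.
The interior region: TFP = 6.1 − 4.572 − 0.128 = 1.4%.
Difference = 1.608 − (1.4) = 0.208 pp.

0.21 percentage points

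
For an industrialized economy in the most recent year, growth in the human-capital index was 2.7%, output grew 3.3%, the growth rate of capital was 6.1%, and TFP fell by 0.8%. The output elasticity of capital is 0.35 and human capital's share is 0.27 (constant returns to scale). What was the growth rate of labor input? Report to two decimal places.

Labor's share = 1 − 0.35 − 0.27 = 0.38.
gY = gA + 0.35×6.1 + 0.27×2.7 + 0.38×g.
0.38×g = 3.3 + 0.8 − 2.864 = 1.236.
g = 1.236 / 0.38 = 3.2526%.

3.25%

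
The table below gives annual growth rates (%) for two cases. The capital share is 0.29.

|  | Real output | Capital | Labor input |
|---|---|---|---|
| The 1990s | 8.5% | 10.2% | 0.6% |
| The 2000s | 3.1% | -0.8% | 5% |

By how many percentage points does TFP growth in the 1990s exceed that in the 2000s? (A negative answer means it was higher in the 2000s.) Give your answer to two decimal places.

Labor's share = 1 − 0.29 = 0.71.
The 1990s: TFP = 8.5 − 2.958 − 0.426 = 5.116%.
The 2000s: TFP = 3.1 + 0.232 − 3.55 = -0.218%.
Difference = 5.116 − (-0.218) = 5.334 pp.

5.33 percentage points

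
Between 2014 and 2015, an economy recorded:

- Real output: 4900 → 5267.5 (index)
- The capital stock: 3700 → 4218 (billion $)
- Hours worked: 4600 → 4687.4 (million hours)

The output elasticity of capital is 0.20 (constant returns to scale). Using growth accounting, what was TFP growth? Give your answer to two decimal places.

Real output growth = (5267.5 − 4900) / 4900 = 7.5%.
The capital stock growth = (4218 − 3700) / 3700 = 14%.
Hours worked growth = (4687.4 − 4600) / 4600 = 1.9%.
Labor's share = 1 − 0.2 = 0.8.
The capital stock: 0.2 × 14 = 2.8 pp.
Hours worked: 0.8 × 1.9 = 1.52 pp.
TFP growth = 7.5 − 4.32 = 3.18%.

3.18%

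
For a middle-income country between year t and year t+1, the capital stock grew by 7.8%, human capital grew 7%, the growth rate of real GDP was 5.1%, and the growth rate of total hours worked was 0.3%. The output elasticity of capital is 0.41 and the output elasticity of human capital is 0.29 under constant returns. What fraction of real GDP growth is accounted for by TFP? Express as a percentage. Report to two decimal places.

TFP accounted for -4.27% of growth.

Labor's share = 1 − 0.41 − 0.29 = 0.3.
The capital stock: 0.41 × 7.8 = 3.198 pp.
Human capital: 0.29 × 7 = 2.03 pp.
Total hours worked: 0.3 × 0.3 = 0.09 pp.
TFP growth = 5.1 − 5.318 = -0.218%.
TFP share of growth = -0.218 / 5.1 × 100 = -4.2745%.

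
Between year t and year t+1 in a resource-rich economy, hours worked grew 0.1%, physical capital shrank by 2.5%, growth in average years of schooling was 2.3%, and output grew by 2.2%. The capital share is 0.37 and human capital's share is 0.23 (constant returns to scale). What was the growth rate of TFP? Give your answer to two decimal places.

TFP growth was 2.56%.

Labor's share = 1 − 0.37 − 0.23 = 0.4.
Physical capital: 0.37 × (-2.5) = -0.925 pp.
Average years of schooling: 0.23 × 2.3 = 0.529 pp.
Hours worked: 0.4 × 0.1 = 0.04 pp.
TFP growth = 2.2 + 0.356 = 2.556%.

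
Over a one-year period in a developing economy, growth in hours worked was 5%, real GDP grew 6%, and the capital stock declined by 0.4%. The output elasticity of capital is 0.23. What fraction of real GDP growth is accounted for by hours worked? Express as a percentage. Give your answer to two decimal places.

Labor's share = 1 − 0.23 = 0.77.
Hours worked contributed 0.77 × 5 = 3.85 pp.
Share of growth = 3.85 / 6 × 100 = 64.1667%.

64.17%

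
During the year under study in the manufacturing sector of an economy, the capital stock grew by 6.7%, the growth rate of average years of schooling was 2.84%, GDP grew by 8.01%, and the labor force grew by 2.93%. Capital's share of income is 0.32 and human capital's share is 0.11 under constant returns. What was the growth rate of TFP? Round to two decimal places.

3.88%

Labor's share = 1 − 0.32 − 0.11 = 0.57.
The capital stock: 0.32 × 6.7 = 2.144 pp.
Average years of schooling: 0.11 × 2.84 = 0.3124 pp.
The labor force: 0.57 × 2.93 = 1.6701 pp.
TFP growth = 8.01 − 4.1265 = 3.8835%.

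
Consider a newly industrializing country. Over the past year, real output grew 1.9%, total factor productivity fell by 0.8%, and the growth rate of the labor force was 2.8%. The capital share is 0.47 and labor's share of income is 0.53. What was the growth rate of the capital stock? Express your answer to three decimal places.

The capital stock growth was 2.587%.

Labor's share = 1 − 0.47 = 0.53.
gY = gA + 0.53×2.8 + 0.47×g.
0.47×g = 1.9 + 0.8 − 1.484 = 1.216.
g = 1.216 / 0.47 = 2.58723%.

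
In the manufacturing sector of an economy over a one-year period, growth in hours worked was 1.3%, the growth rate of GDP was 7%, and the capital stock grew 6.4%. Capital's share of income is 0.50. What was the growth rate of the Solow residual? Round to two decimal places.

3.15%

Labor's share = 1 − 0.5 = 0.5.
The capital stock: 0.5 × 6.4 = 3.2 pp.
Hours worked: 0.5 × 1.3 = 0.65 pp.
TFP growth = 7 − 3.85 = 3.15%.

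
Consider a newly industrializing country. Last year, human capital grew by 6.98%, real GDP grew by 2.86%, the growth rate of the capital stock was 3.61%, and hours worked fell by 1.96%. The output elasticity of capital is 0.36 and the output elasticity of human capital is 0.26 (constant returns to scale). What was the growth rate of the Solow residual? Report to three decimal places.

Labor's share = 1 − 0.36 − 0.26 = 0.38.
The capital stock: 0.36 × 3.61 = 1.2996 pp.
Human capital: 0.26 × 6.98 = 1.8148 pp.
Hours worked: 0.38 × (-1.96) = -0.7448 pp.
TFP growth = 2.86 − 2.3696 = 0.4904%.

The Solow residual growth was 0.490%.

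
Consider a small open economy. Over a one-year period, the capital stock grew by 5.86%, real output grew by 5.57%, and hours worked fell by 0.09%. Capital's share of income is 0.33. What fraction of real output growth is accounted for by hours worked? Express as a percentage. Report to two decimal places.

Hours worked accounted for -1.08% of growth.

Labor's share = 1 − 0.33 = 0.67.
Hours worked contributed 0.67 × (-0.09) = -0.0603 pp.
Share of growth = -0.0603 / 5.57 × 100 = -1.0826%.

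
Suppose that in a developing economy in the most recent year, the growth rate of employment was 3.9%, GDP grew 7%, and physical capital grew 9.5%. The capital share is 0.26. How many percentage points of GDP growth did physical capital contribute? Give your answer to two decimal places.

Contribution = share × growth = 0.26 × 9.5 = 2.47 pp.

2.47 pp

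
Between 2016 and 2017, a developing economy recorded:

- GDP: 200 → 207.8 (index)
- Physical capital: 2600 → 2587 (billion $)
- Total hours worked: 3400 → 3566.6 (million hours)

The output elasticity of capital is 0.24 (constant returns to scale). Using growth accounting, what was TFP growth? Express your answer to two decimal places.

GDP growth = (207.8 − 200) / 200 = 3.9%.
Physical capital growth = (2587 − 2600) / 2600 = -0.5%.
Total hours worked growth = (3566.6 − 3400) / 3400 = 4.9%.
Labor's share = 1 − 0.24 = 0.76.
Physical capital: 0.24 × (-0.5) = -0.12 pp.
Total hours worked: 0.76 × 4.9 = 3.724 pp.
TFP growth = 3.9 − 3.604 = 0.296%.

0.30%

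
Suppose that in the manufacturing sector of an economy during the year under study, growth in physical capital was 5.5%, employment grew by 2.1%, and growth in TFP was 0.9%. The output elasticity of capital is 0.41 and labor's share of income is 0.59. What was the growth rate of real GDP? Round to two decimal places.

Real GDP growth was 4.39%.

Labor's share = 1 − 0.41 = 0.59.
Physical capital: 0.41 × 5.5 = 2.255 pp.
Employment: 0.59 × 2.1 = 1.239 pp.
Output growth = 0.9 + 3.494 = 4.394%.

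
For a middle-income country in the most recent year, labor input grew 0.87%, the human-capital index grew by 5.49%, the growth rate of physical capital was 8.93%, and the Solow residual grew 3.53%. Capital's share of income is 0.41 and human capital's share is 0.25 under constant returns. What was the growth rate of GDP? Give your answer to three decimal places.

8.860%

Labor's share = 1 − 0.41 − 0.25 = 0.34.
Physical capital: 0.41 × 8.93 = 3.6613 pp.
The human-capital index: 0.25 × 5.49 = 1.3725 pp.
Labor input: 0.34 × 0.87 = 0.2958 pp.
Output growth = 3.53 + 5.3296 = 8.8596%.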